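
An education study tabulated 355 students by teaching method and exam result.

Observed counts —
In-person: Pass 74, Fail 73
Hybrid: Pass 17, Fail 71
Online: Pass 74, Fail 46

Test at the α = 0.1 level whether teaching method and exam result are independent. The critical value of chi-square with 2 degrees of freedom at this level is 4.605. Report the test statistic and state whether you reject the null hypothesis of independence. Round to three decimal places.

Row totals: 147, 88, 120. Column totals: 165, 190. Grand total N = 355.
Expected counts (row total × column total / N):
  In-person, Pass: 147×165/355 = 68.32394
  In-person, Fail: 147×190/355 = 78.67606
  Hybrid, Pass: 88×165/355 = 40.90141
  Hybrid, Fail: 88×190/355 = 47.09859
  Online, Pass: 120×165/355 = 55.77465
  Online, Fail: 120×190/355 = 64.22535
Contributions (O − E)²/E:
  (74 − 68.32394)²/68.32394 = 0.4715
  (73 − 78.67606)²/78.67606 = 0.4095
  (17 − 40.90141)²/40.90141 = 13.9672
  (71 − 47.09859)²/47.09859 = 12.1294
  (74 − 55.77465)²/55.77465 = 5.9555
  (46 − 64.22535)²/64.22535 = 5.1718
χ² = 0.4715 + 0.4095 + 13.9672 + 12.1294 + 5.9555 + 5.1718 = 38.105
df = (3−1)(2−1) = 2. Since 38.105 > 4.605, reject the null hypothesis of independence at α = 0.1.

38.105; reject H₀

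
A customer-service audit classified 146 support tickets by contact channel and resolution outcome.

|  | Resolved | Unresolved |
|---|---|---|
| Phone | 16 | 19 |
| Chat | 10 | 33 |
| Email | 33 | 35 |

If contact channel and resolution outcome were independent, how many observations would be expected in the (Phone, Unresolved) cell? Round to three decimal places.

20.856

Row total (Phone) = 35; column total (Unresolved) = 87; grand total N = 146.
Expected count = (row total × column total) / N = 35 × 87 / 146 = 20.856.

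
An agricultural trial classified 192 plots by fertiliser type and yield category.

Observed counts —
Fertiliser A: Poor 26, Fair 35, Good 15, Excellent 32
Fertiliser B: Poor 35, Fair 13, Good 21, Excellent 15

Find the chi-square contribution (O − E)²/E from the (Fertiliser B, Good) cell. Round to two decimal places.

1.75

Row total (Fertiliser B) = 84; column total (Good) = 36; N = 192.
Expected count E = 84 × 36 / 192 = 15.750.
Contribution = (O − E)²/E = (21 − 15.750)² / 15.750 = 1.75.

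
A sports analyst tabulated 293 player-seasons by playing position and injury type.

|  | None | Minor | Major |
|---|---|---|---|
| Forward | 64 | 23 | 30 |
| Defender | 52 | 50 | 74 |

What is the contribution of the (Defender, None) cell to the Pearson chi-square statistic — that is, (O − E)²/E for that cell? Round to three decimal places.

4.486

Row total (Defender) = 176; column total (None) = 116; N = 293.
Expected count E = 176 × 116 / 293 = 69.6792.
Contribution = (O − E)²/E = (52 − 69.6792)² / 69.6792 = 4.486.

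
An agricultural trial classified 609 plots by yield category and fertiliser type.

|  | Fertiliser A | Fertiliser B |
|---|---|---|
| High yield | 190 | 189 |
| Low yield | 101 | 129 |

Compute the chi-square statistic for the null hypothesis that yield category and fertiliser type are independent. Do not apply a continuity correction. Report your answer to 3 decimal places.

Row totals: 379, 230. Column totals: 291, 318. Grand total N = 609.
Expected counts (row total × column total / N):
  High yield, Fertiliser A: 379×291/609 = 181.0985
  High yield, Fertiliser B: 379×318/609 = 197.9015
  Low yield, Fertiliser A: 230×291/609 = 109.9015
  Low yield, Fertiliser B: 230×318/609 = 120.0985
Contributions (O − E)²/E:
  (190 − 181.0985)²/181.0985 = 0.4375
  (189 − 197.9015)²/197.9015 = 0.4004
  (101 − 109.9015)²/109.9015 = 0.7210
  (129 − 120.0985)²/120.0985 = 0.6598
χ² = 0.4375 + 0.4004 + 0.7210 + 0.6598 = 2.219

2.219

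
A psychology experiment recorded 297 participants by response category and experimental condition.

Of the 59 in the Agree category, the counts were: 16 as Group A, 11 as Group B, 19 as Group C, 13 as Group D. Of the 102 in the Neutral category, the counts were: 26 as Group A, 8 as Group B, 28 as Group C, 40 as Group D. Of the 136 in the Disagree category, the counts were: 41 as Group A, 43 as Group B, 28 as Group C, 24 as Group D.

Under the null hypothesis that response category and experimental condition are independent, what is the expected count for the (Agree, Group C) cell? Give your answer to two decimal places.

14.90

Row total (Agree) = 59; column total (Group C) = 75; grand total N = 297.
Expected count = (row total × column total) / N = 59 × 75 / 297 = 14.90.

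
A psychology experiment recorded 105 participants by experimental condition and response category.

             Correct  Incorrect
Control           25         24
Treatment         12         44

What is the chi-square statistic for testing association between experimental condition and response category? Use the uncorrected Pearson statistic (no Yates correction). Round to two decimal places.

Row totals: 49, 56. Column totals: 37, 68. Grand total N = 105.
Expected counts (row total × column total / N):
  Control, Correct: 49×37/105 = 17.267
  Control, Incorrect: 49×68/105 = 31.733
  Treatment, Correct: 56×37/105 = 19.733
  Treatment, Incorrect: 56×68/105 = 36.267
Contributions (O − E)²/E:
  (25 − 17.267)²/17.267 = 3.4632
  (24 − 31.733)²/31.733 = 1.8845
  (12 − 19.733)²/19.733 = 3.0304
  (44 − 36.267)²/36.267 = 1.6489
χ² = 3.4632 + 1.8845 + 3.0304 + 1.6489 = 10.03

10.03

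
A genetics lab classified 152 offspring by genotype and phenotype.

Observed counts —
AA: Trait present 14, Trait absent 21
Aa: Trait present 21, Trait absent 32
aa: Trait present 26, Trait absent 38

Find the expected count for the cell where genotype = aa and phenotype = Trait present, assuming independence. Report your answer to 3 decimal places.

25.684

Row total (aa) = 64; column total (Trait present) = 61; grand total N = 152.
Expected count = (row total × column total) / N = 64 × 61 / 152 = 25.684.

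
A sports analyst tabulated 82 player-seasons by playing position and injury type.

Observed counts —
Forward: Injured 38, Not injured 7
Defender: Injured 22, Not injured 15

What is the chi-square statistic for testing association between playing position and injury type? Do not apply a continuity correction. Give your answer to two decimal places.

Row totals: 45, 37. Column totals: 60, 22. Grand total N = 82.
Expected counts (row total × column total / N):
  Forward, Injured: 45×60/82 = 32.927
  Forward, Not injured: 45×22/82 = 12.073
  Defender, Injured: 37×60/82 = 27.073
  Defender, Not injured: 37×22/82 = 9.927
Contributions (O − E)²/E:
  (38 − 32.927)²/32.927 = 0.7816
  (7 − 12.073)²/12.073 = 2.1316
  (22 − 27.073)²/27.073 = 0.9506
  (15 − 9.927)²/9.927 = 2.5925
χ² = 0.7816 + 2.1316 + 0.9506 + 2.5925 = 6.46

6.46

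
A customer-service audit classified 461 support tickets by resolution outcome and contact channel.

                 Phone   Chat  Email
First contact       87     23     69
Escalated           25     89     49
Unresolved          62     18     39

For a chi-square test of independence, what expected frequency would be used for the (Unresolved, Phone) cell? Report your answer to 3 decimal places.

Row total (Unresolved) = 119; column total (Phone) = 174; grand total N = 461.
Expected count = (row total × column total) / N = 119 × 174 / 461 = 44.915.

44.915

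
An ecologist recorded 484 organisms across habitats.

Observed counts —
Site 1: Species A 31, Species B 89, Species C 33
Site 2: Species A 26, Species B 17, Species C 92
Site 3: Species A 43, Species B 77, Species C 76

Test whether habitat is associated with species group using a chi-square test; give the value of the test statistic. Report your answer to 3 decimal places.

77.958

Row totals: 153, 135, 196. Column totals: 100, 183, 201. Grand total N = 484.
Expected counts (row total × column total / N):
  Site 1, Species A: 153×100/484 = 31.6116
  Site 1, Species B: 153×183/484 = 57.8492
  Site 1, Species C: 153×201/484 = 63.5393
  Site 2, Species A: 135×100/484 = 27.8926
  Site 2, Species B: 135×183/484 = 51.0434
  Site 2, Species C: 135×201/484 = 56.0640
  Site 3, Species A: 196×100/484 = 40.4959
  Site 3, Species B: 196×183/484 = 74.1074
  Site 3, Species C: 196×201/484 = 81.3967
Contributions (O − E)²/E:
  (31 − 31.6116)²/31.6116 = 0.0118
  (89 − 57.8492)²/57.8492 = 16.7742
  (33 − 63.5393)²/63.5393 = 14.6783
  (26 − 27.8926)²/27.8926 = 0.1284
  (17 − 51.0434)²/51.0434 = 22.7052
  (92 − 56.0640)²/56.0640 = 23.0343
  (43 − 40.4959)²/40.4959 = 0.1548
  (77 − 74.1074)²/74.1074 = 0.1129
  (76 − 81.3967)²/81.3967 = 0.3578
χ² = 0.0118 + 16.7742 + 14.6783 + 0.1284 + 22.7052 + 23.0343 + 0.1548 + 0.1129 + 0.3578 = 77.958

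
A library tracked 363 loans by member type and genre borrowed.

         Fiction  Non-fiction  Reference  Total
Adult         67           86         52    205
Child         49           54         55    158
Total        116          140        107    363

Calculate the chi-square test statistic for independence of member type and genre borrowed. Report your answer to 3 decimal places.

4.176

Grand total N = 363.
Expected counts (row total × column total / N):
  Adult, Fiction: 205×116/363 = 65.5096
  Adult, Non-fiction: 205×140/363 = 79.0634
  Adult, Reference: 205×107/363 = 60.4270
  Child, Fiction: 158×116/363 = 50.4904
  Child, Non-fiction: 158×140/363 = 60.9366
  Child, Reference: 158×107/363 = 46.5730
Contributions (O − E)²/E:
  (67 − 65.5096)²/65.5096 = 0.0339
  (86 − 79.0634)²/79.0634 = 0.6086
  (52 − 60.4270)²/60.4270 = 1.1752
  (49 − 50.4904)²/50.4904 = 0.0440
  (54 − 60.9366)²/60.9366 = 0.7896
  (55 − 46.5730)²/46.5730 = 1.5248
χ² = 0.0339 + 0.6086 + 1.1752 + 0.0440 + 0.7896 + 1.5248 = 4.176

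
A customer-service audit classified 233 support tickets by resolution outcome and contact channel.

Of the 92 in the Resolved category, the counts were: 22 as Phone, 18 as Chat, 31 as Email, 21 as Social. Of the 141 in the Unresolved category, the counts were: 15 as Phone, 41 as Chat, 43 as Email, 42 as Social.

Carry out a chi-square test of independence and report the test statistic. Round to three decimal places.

Row totals: 92, 141. Column totals: 37, 59, 74, 63. Grand total N = 233.
Expected counts (row total × column total / N):
  Resolved, Phone: 92×37/233 = 14.6094
  Resolved, Chat: 92×59/233 = 23.2961
  Resolved, Email: 92×74/233 = 29.2189
  Resolved, Social: 92×63/233 = 24.8755
  Unresolved, Phone: 141×37/233 = 22.3906
  Unresolved, Chat: 141×59/233 = 35.7039
  Unresolved, Email: 141×74/233 = 44.7811
  Unresolved, Social: 141×63/233 = 38.1245
Contributions (O − E)²/E:
  (22 − 14.6094)²/14.6094 = 3.7388
  (18 − 23.2961)²/23.2961 = 1.2040
  (31 − 29.2189)²/29.2189 = 0.1086
  (21 − 24.8755)²/24.8755 = 0.6038
  (15 − 22.3906)²/22.3906 = 2.4395
  (41 − 35.7039)²/35.7039 = 0.7856
  (43 − 44.7811)²/44.7811 = 0.0708
  (42 − 38.1245)²/38.1245 = 0.3940
χ² = 3.7388 + 1.2040 + 0.1086 + 0.6038 + 2.4395 + 0.7856 + 0.0708 + 0.3940 = 9.345

9.345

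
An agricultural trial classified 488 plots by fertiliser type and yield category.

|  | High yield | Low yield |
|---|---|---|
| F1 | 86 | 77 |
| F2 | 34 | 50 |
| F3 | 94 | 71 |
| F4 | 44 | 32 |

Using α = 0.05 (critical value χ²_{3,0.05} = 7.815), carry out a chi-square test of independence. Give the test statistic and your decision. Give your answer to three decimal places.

7.062; fail to reject H₀

Row totals: 163, 84, 165, 76. Column totals: 258, 230. Grand total N = 488.
Expected counts (row total × column total / N):
  F1, High yield: 163×258/488 = 86.1762
  F1, Low yield: 163×230/488 = 76.8238
  F2, High yield: 84×258/488 = 44.4098
  F2, Low yield: 84×230/488 = 39.5902
  F3, High yield: 165×258/488 = 87.2336
  F3, Low yield: 165×230/488 = 77.7664
  F4, High yield: 76×258/488 = 40.1803
  F4, Low yield: 76×230/488 = 35.8197
Contributions (O − E)²/E:
  (86 − 86.1762)²/86.1762 = 0.0004
  (77 − 76.8238)²/76.8238 = 0.0004
  (34 − 44.4098)²/44.4098 = 2.4401
  (50 − 39.5902)²/39.5902 = 2.7371
  (94 − 87.2336)²/87.2336 = 0.5248
  (71 − 77.7664)²/77.7664 = 0.5887
  (44 − 40.1803)²/40.1803 = 0.3631
  (32 − 35.8197)²/35.8197 = 0.4073
χ² = 0.0004 + 0.0004 + 2.4401 + 2.7371 + 0.5248 + 0.5887 + 0.3631 + 0.4073 = 7.062
df = (4−1)(2−1) = 3. Since 7.062 < 7.815, fail to reject the null hypothesis of independence at α = 0.05.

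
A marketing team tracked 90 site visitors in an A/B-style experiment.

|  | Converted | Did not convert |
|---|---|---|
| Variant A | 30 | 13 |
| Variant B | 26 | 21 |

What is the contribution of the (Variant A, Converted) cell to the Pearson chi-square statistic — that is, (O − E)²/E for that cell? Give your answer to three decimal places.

0.393

Row total (Variant A) = 43; column total (Converted) = 56; N = 90.
Expected count E = 43 × 56 / 90 = 26.7556.
Contribution = (O − E)²/E = (30 − 26.7556)² / 26.7556 = 0.393.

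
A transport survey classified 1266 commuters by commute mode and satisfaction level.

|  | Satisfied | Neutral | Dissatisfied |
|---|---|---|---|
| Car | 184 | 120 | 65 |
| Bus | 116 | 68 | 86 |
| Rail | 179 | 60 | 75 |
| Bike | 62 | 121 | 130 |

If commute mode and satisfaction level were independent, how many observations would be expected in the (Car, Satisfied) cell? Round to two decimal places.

157.68

Row total (Car) = 369; column total (Satisfied) = 541; grand total N = 1266.
Expected count = (row total × column total) / N = 369 × 541 / 1266 = 157.68.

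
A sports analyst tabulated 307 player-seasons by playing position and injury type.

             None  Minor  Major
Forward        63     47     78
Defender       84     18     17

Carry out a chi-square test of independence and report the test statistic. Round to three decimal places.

Row totals: 188, 119. Column totals: 147, 65, 95. Grand total N = 307.
Expected counts (row total × column total / N):
  Forward, None: 188×147/307 = 90.0195
  Forward, Minor: 188×65/307 = 39.8046
  Forward, Major: 188×95/307 = 58.1759
  Defender, None: 119×147/307 = 56.9805
  Defender, Minor: 119×65/307 = 25.1954
  Defender, Major: 119×95/307 = 36.8241
Contributions (O − E)²/E:
  (63 − 90.0195)²/90.0195 = 8.1099
  (47 − 39.8046)²/39.8046 = 1.3007
  (78 − 58.1759)²/58.1759 = 6.7553
  (84 − 56.9805)²/56.9805 = 12.8123
  (18 − 25.1954)²/25.1954 = 2.0549
  (17 − 36.8241)²/36.8241 = 10.6722
χ² = 8.1099 + 1.3007 + 6.7553 + 12.8123 + 2.0549 + 10.6722 = 41.705

41.705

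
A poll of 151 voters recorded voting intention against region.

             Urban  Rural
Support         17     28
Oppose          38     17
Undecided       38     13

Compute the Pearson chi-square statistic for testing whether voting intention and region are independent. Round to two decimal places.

15.69

Row totals: 45, 55, 51. Column totals: 93, 58. Grand total N = 151.
Expected counts (row total × column total / N):
  Support, Urban: 45×93/151 = 27.715
  Support, Rural: 45×58/151 = 17.285
  Oppose, Urban: 55×93/151 = 33.874
  Oppose, Rural: 55×58/151 = 21.126
  Undecided, Urban: 51×93/151 = 31.411
  Undecided, Rural: 51×58/151 = 19.589
Contributions (O − E)²/E:
  (17 − 27.715)²/27.715 = 4.1426
  (28 − 17.285)²/17.285 = 6.6422
  (38 − 33.874)²/33.874 = 0.5026
  (17 − 21.126)²/21.126 = 0.8058
  (38 − 31.411)²/31.411 = 1.3822
  (13 − 19.589)²/19.589 = 2.2163
χ² = 4.1426 + 6.6422 + 0.5026 + 0.8058 + 1.3822 + 2.2163 = 15.69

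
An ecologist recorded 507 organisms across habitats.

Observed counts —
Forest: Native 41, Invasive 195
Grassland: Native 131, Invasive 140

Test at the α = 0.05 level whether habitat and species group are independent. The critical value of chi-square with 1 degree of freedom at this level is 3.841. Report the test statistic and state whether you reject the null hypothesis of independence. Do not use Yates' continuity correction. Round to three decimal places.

53.964; reject H₀

Row totals: 236, 271. Column totals: 172, 335. Grand total N = 507.
Expected counts (row total × column total / N):
  Forest, Native: 236×172/507 = 80.0631
  Forest, Invasive: 236×335/507 = 155.9369
  Grassland, Native: 271×172/507 = 91.9369
  Grassland, Invasive: 271×335/507 = 179.0631
Contributions (O − E)²/E:
  (41 − 80.0631)²/80.0631 = 19.0590
  (195 − 155.9369)²/155.9369 = 9.7855
  (131 − 91.9369)²/91.9369 = 16.5975
  (140 − 179.0631)²/179.0631 = 8.5217
χ² = 19.0590 + 9.7855 + 16.5975 + 8.5217 = 53.964
df = (2−1)(2−1) = 1. Since 53.964 > 3.841, reject the null hypothesis of independence at α = 0.05.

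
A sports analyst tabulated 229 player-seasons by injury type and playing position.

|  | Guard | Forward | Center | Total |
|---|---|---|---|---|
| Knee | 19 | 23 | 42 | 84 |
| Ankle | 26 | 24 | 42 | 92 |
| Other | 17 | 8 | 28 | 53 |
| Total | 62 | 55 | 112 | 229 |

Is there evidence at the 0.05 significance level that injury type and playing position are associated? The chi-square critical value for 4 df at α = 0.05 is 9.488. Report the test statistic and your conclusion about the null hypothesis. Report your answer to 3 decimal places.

3.857; fail to reject H₀

Grand total N = 229.
Expected counts (row total × column total / N):
  Knee, Guard: 84×62/229 = 22.7424
  Knee, Forward: 84×55/229 = 20.1747
  Knee, Center: 84×112/229 = 41.0830
  Ankle, Guard: 92×62/229 = 24.9083
  Ankle, Forward: 92×55/229 = 22.0961
  Ankle, Center: 92×112/229 = 44.9956
  Other, Guard: 53×62/229 = 14.3493
  Other, Forward: 53×55/229 = 12.7293
  Other, Center: 53×112/229 = 25.9214
Contributions (O − E)²/E:
  (19 − 22.7424)²/22.7424 = 0.6158
  (23 − 20.1747)²/20.1747 = 0.3957
  (42 − 41.0830)²/41.0830 = 0.0205
  (26 − 24.9083)²/24.9083 = 0.0478
  (24 − 22.0961)²/22.0961 = 0.1640
  (42 − 44.9956)²/44.9956 = 0.1994
  (17 − 14.3493)²/14.3493 = 0.4897
  (8 − 12.7293)²/12.7293 = 1.7571
  (28 − 25.9214)²/25.9214 = 0.1667
χ² = 0.6158 + 0.3957 + 0.0205 + 0.0478 + 0.1640 + 0.1994 + 0.4897 + 1.7571 + 0.1667 = 3.857
df = (3−1)(3−1) = 4. Since 3.857 < 9.488, fail to reject the null hypothesis of independence at α = 0.05.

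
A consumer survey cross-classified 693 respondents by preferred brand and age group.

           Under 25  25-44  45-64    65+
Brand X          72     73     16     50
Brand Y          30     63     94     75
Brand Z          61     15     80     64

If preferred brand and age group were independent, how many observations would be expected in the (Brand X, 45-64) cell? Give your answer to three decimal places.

Row total (Brand X) = 211; column total (45-64) = 190; grand total N = 693.
Expected count = (row total × column total) / N = 211 × 190 / 693 = 57.850.

57.850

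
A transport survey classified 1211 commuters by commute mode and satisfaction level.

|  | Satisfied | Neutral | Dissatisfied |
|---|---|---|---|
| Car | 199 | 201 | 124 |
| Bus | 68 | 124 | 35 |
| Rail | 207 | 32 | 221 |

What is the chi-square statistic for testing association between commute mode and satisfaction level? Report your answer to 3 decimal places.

Row totals: 524, 227, 460. Column totals: 474, 357, 380. Grand total N = 1211.
Expected counts (row total × column total / N):
  Car, Satisfied: 524×474/1211 = 205.0999
  Car, Neutral: 524×357/1211 = 154.4740
  Car, Dissatisfied: 524×380/1211 = 164.4261
  Bus, Satisfied: 227×474/1211 = 88.8505
  Bus, Neutral: 227×357/1211 = 66.9191
  Bus, Dissatisfied: 227×380/1211 = 71.2304
  Rail, Satisfied: 460×474/1211 = 180.0495
  Rail, Neutral: 460×357/1211 = 135.6069
  Rail, Dissatisfied: 460×380/1211 = 144.3435
Contributions (O − E)²/E:
  (199 − 205.0999)²/205.0999 = 0.1814
  (201 − 154.4740)²/154.4740 = 14.0132
  (124 − 164.4261)²/164.4261 = 9.9392
  (68 − 88.8505)²/88.8505 = 4.8930
  (124 − 66.9191)²/66.9191 = 48.6891
  (35 − 71.2304)²/71.2304 = 18.4281
  (207 − 180.0495)²/180.0495 = 4.0341
  (32 − 135.6069)²/135.6069 = 79.1581
  (221 − 144.3435)²/144.3435 = 40.7100
χ² = 0.1814 + 14.0132 + 9.9392 + 4.8930 + 48.6891 + 18.4281 + 4.0341 + 79.1581 + 40.7100 = 220.046

220.046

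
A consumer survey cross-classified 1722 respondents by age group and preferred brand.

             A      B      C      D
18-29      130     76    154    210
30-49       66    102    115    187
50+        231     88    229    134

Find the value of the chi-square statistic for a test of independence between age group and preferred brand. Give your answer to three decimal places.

117.502

Row totals: 570, 470, 682. Column totals: 427, 266, 498, 531. Grand total N = 1722.
Expected counts (row total × column total / N):
  18-29, A: 570×427/1722 = 141.341463
  18-29, B: 570×266/1722 = 88.048780
  18-29, C: 570×498/1722 = 164.843206
  18-29, D: 570×531/1722 = 175.766551
  30-49, A: 470×427/1722 = 116.544715
  30-49, B: 470×266/1722 = 72.601626
  30-49, C: 470×498/1722 = 135.923345
  30-49, D: 470×531/1722 = 144.930314
  50+, A: 682×427/1722 = 169.113821
  50+, B: 682×266/1722 = 105.349593
  50+, C: 682×498/1722 = 197.233449
  50+, D: 682×531/1722 = 210.303136
Contributions (O − E)²/E:
  (130 − 141.341463)²/141.341463 = 0.9101
  (76 − 88.048780)²/88.048780 = 1.6488
  (154 − 164.843206)²/164.843206 = 0.7133
  (210 − 175.766551)²/175.766551 = 6.6675
  (66 − 116.544715)²/116.544715 = 21.9209
  (102 − 72.601626)²/72.601626 = 11.9042
  (115 − 135.923345)²/135.923345 = 3.2208
  (187 − 144.930314)²/144.930314 = 12.2118
  (231 − 169.113821)²/169.113821 = 22.6469
  (88 − 105.349593)²/105.349593 = 2.8572
  (229 − 197.233449)²/197.233449 = 5.1163
  (134 − 210.303136)²/210.303136 = 27.6846
χ² = 0.9101 + 1.6488 + 0.7133 + 6.6675 + 21.9209 + 11.9042 + 3.2208 + 12.2118 + 22.6469 + 2.8572 + 5.1163 + 27.6846 = 117.502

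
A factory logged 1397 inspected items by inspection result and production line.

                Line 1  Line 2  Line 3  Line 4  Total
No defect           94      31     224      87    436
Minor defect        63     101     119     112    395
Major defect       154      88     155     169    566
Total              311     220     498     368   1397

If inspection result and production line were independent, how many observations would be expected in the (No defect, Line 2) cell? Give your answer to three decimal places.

Row total (No defect) = 436; column total (Line 2) = 220; grand total N = 1397.
Expected count = (row total × column total) / N = 436 × 220 / 1397 = 68.661.

68.661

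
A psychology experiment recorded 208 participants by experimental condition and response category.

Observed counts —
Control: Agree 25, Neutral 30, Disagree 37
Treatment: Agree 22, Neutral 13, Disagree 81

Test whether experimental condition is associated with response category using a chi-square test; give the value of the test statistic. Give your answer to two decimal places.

20.83

Row totals: 92, 116. Column totals: 47, 43, 118. Grand total N = 208.
Expected counts (row total × column total / N):
  Control, Agree: 92×47/208 = 20.788
  Control, Neutral: 92×43/208 = 19.019
  Control, Disagree: 92×118/208 = 52.192
  Treatment, Agree: 116×47/208 = 26.212
  Treatment, Neutral: 116×43/208 = 23.981
  Treatment, Disagree: 116×118/208 = 65.808
Contributions (O − E)²/E:
  (25 − 20.788)²/20.788 = 0.8534
  (30 − 19.019)²/19.019 = 6.3401
  (37 − 52.192)²/52.192 = 4.4221
  (22 − 26.212)²/26.212 = 0.6768
  (13 − 23.981)²/23.981 = 5.0282
  (81 − 65.808)²/65.808 = 3.5071
χ² = 0.8534 + 6.3401 + 4.4221 + 0.6768 + 5.0282 + 3.5071 = 20.83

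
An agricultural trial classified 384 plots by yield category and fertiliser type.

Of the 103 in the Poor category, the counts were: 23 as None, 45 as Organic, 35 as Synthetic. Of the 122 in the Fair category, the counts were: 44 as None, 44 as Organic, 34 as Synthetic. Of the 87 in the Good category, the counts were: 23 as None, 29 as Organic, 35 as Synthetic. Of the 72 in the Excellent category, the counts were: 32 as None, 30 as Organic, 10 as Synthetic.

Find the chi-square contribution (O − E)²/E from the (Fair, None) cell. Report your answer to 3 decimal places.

0.708

Row total (Fair) = 122; column total (None) = 122; N = 384.
Expected count E = 122 × 122 / 384 = 38.76042.
Contribution = (O − E)²/E = (44 − 38.76042)² / 38.76042 = 0.708.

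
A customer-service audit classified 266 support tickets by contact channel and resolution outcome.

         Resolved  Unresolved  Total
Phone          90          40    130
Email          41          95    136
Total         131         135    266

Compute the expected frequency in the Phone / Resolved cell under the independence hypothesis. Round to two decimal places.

64.02

Row total (Phone) = 130; column total (Resolved) = 131; grand total N = 266.
Expected count = (row total × column total) / N = 130 × 131 / 266 = 64.02.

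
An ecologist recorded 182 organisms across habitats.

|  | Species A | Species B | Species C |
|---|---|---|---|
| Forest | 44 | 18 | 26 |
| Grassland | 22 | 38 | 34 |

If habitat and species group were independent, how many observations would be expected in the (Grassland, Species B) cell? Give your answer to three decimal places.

Row total (Grassland) = 94; column total (Species B) = 56; grand total N = 182.
Expected count = (row total × column total) / N = 94 × 56 / 182 = 28.923.

28.923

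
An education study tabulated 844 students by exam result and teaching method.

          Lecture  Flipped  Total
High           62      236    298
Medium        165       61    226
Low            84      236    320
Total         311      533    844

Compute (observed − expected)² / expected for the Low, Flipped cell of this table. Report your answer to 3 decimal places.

Row total (Low) = 320; column total (Flipped) = 533; N = 844.
Expected count E = 320 × 533 / 844 = 202.0853.
Contribution = (O − E)²/E = (236 − 202.0853)² / 202.0853 = 5.692.

5.692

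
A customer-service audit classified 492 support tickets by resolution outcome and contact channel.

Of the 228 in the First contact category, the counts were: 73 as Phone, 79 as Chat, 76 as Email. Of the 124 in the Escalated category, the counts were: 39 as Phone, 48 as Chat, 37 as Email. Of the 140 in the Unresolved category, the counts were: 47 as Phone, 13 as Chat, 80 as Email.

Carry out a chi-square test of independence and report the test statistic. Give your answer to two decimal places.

Row totals: 228, 124, 140. Column totals: 159, 140, 193. Grand total N = 492.
Expected counts (row total × column total / N):
  First contact, Phone: 228×159/492 = 73.683
  First contact, Chat: 228×140/492 = 64.878
  First contact, Email: 228×193/492 = 89.439
  Escalated, Phone: 124×159/492 = 40.073
  Escalated, Chat: 124×140/492 = 35.285
  Escalated, Email: 124×193/492 = 48.642
  Unresolved, Phone: 140×159/492 = 45.244
  Unresolved, Chat: 140×140/492 = 39.837
  Unresolved, Email: 140×193/492 = 54.919
Contributions (O − E)²/E:
  (73 − 73.683)²/73.683 = 0.0063
  (79 − 64.878)²/64.878 = 3.0739
  (76 − 89.439)²/89.439 = 2.0193
  (39 − 40.073)²/40.073 = 0.0287
  (48 − 35.285)²/35.285 = 4.5819
  (37 − 48.642)²/48.642 = 2.7864
  (47 − 45.244)²/45.244 = 0.0682
  (13 − 39.837)²/39.837 = 18.0793
  (80 − 54.919)²/54.919 = 11.4543
χ² = 0.0063 + 3.0739 + 2.0193 + 0.0287 + 4.5819 + 2.7864 + 0.0682 + 18.0793 + 11.4543 = 42.10

42.10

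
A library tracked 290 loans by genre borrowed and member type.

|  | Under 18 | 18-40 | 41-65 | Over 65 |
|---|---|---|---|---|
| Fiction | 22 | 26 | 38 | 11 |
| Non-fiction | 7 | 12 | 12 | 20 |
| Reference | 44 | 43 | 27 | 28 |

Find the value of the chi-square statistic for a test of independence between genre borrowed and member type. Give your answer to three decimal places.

Row totals: 97, 51, 142. Column totals: 73, 81, 77, 59. Grand total N = 290.
Expected counts (row total × column total / N):
  Fiction, Under 18: 97×73/290 = 24.4172
  Fiction, 18-40: 97×81/290 = 27.0931
  Fiction, 41-65: 97×77/290 = 25.7552
  Fiction, Over 65: 97×59/290 = 19.7345
  Non-fiction, Under 18: 51×73/290 = 12.8379
  Non-fiction, 18-40: 51×81/290 = 14.2448
  Non-fiction, 41-65: 51×77/290 = 13.5414
  Non-fiction, Over 65: 51×59/290 = 10.3759
  Reference, Under 18: 142×73/290 = 35.7448
  Reference, 18-40: 142×81/290 = 39.6621
  Reference, 41-65: 142×77/290 = 37.7034
  Reference, Over 65: 142×59/290 = 28.8897
Contributions (O − E)²/E:
  (22 − 24.4172)²/24.4172 = 0.2393
  (26 − 27.0931)²/27.0931 = 0.0441
  (38 − 25.7552)²/25.7552 = 5.8215
  (11 − 19.7345)²/19.7345 = 3.8659
  (7 − 12.8379)²/12.8379 = 2.6547
  (12 − 14.2448)²/14.2448 = 0.3538
  (12 − 13.5414)²/13.5414 = 0.1755
  (20 − 10.3759)²/10.3759 = 8.9268
  (44 − 35.7448)²/35.7448 = 1.9065
  (43 − 39.6621)²/39.6621 = 0.2809
  (27 − 37.7034)²/37.7034 = 3.0385
  (28 − 28.8897)²/28.8897 = 0.0274
χ² = 0.2393 + 0.0441 + 5.8215 + 3.8659 + 2.6547 + 0.3538 + 0.1755 + 8.9268 + 1.9065 + 0.2809 + 3.0385 + 0.0274 = 27.335

27.335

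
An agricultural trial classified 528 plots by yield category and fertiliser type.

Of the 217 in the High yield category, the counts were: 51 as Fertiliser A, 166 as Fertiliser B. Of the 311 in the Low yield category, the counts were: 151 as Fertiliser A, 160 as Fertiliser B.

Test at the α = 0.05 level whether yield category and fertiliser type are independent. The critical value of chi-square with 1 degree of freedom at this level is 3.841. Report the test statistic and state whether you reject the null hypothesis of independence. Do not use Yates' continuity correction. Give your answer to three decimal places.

Row totals: 217, 311. Column totals: 202, 326. Grand total N = 528.
Expected counts (row total × column total / N):
  High yield, Fertiliser A: 217×202/528 = 83.0189
  High yield, Fertiliser B: 217×326/528 = 133.9811
  Low yield, Fertiliser A: 311×202/528 = 118.9811
  Low yield, Fertiliser B: 311×326/528 = 192.0189
Contributions (O − E)²/E:
  (51 − 83.0189)²/83.0189 = 12.3491
  (166 − 133.9811)²/133.9811 = 7.6519
  (151 − 118.9811)²/118.9811 = 8.6166
  (160 − 192.0189)²/192.0189 = 5.3391
χ² = 12.3491 + 7.6519 + 8.6166 + 5.3391 = 33.957
df = (2−1)(2−1) = 1. Since 33.957 > 3.841, reject the null hypothesis of independence at α = 0.05.

33.957; reject H₀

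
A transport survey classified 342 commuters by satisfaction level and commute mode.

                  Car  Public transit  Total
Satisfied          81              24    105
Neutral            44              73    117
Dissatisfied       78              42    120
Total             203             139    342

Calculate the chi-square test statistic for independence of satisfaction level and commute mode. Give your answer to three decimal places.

38.295

Grand total N = 342.
Expected counts (row total × column total / N):
  Satisfied, Car: 105×203/342 = 62.3246
  Satisfied, Public transit: 105×139/342 = 42.6754
  Neutral, Car: 117×203/342 = 69.4474
  Neutral, Public transit: 117×139/342 = 47.5526
  Dissatisfied, Car: 120×203/342 = 71.2281
  Dissatisfied, Public transit: 120×139/342 = 48.7719
Contributions (O − E)²/E:
  (81 − 62.3246)²/62.3246 = 5.5960
  (24 − 42.6754)²/42.6754 = 8.1726
  (44 − 69.4474)²/69.4474 = 9.3246
  (73 − 47.5526)²/47.5526 = 13.6180
  (78 − 71.2281)²/71.2281 = 0.6438
  (42 − 48.7719)²/48.7719 = 0.9403
χ² = 5.5960 + 8.1726 + 9.3246 + 13.6180 + 0.6438 + 0.9403 = 38.295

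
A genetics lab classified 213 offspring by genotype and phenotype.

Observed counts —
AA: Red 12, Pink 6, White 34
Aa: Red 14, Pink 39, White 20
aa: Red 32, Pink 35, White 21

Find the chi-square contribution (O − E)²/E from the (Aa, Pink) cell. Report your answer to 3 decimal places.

4.893

Row total (Aa) = 73; column total (Pink) = 80; N = 213.
Expected count E = 73 × 80 / 213 = 27.4178.
Contribution = (O − E)²/E = (39 − 27.4178)² / 27.4178 = 4.893.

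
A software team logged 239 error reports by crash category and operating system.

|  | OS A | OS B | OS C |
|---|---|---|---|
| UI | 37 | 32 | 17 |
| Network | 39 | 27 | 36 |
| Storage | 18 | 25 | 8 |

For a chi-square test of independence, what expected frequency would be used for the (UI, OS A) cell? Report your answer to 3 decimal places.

33.824

Row total (UI) = 86; column total (OS A) = 94; grand total N = 239.
Expected count = (row total × column total) / N = 86 × 94 / 239 = 33.824.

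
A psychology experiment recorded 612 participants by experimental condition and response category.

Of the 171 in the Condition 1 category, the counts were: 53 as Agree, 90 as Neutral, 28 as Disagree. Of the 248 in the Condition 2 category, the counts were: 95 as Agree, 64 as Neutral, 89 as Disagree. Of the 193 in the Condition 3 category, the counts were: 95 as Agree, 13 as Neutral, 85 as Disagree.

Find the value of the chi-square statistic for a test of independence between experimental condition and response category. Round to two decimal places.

100.19

Row totals: 171, 248, 193. Column totals: 243, 167, 202. Grand total N = 612.
Expected counts (row total × column total / N):
  Condition 1, Agree: 171×243/612 = 67.897
  Condition 1, Neutral: 171×167/612 = 46.662
  Condition 1, Disagree: 171×202/612 = 56.441
  Condition 2, Agree: 248×243/612 = 98.471
  Condition 2, Neutral: 248×167/612 = 67.673
  Condition 2, Disagree: 248×202/612 = 81.856
  Condition 3, Agree: 193×243/612 = 76.632
  Condition 3, Neutral: 193×167/612 = 52.665
  Condition 3, Disagree: 193×202/612 = 63.703
Contributions (O − E)²/E:
  (53 − 67.897)²/67.897 = 3.2685
  (90 − 46.662)²/46.662 = 40.2508
  (28 − 56.441)²/56.441 = 14.3316
  (95 − 98.471)²/98.471 = 0.1223
  (64 − 67.673)²/67.673 = 0.1994
  (89 − 81.856)²/81.856 = 0.6235
  (95 − 76.632)²/76.632 = 4.4026
  (13 − 52.665)²/52.665 = 29.8740
  (85 − 63.703)²/63.703 = 7.1200
χ² = 3.2685 + 40.2508 + 14.3316 + 0.1223 + 0.1994 + 0.6235 + 4.4026 + 29.8740 + 7.1200 = 100.19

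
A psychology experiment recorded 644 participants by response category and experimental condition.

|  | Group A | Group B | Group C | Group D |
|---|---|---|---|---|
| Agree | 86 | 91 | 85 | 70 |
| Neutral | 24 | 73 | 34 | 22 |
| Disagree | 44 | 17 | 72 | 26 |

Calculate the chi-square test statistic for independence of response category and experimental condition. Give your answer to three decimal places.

Row totals: 332, 153, 159. Column totals: 154, 181, 191, 118. Grand total N = 644.
Expected counts (row total × column total / N):
  Agree, Group A: 332×154/644 = 79.3913
  Agree, Group B: 332×181/644 = 93.3106
  Agree, Group C: 332×191/644 = 98.4658
  Agree, Group D: 332×118/644 = 60.8323
  Neutral, Group A: 153×154/644 = 36.5870
  Neutral, Group B: 153×181/644 = 43.0016
  Neutral, Group C: 153×191/644 = 45.3773
  Neutral, Group D: 153×118/644 = 28.0342
  Disagree, Group A: 159×154/644 = 38.0217
  Disagree, Group B: 159×181/644 = 44.6879
  Disagree, Group C: 159×191/644 = 47.1568
  Disagree, Group D: 159×118/644 = 29.1335
Contributions (O − E)²/E:
  (86 − 79.3913)²/79.3913 = 0.5501
  (91 − 93.3106)²/93.3106 = 0.0572
  (85 − 98.4658)²/98.4658 = 1.8415
  (70 − 60.8323)²/60.8323 = 1.3816
  (24 − 36.5870)²/36.5870 = 4.3303
  (73 − 43.0016)²/43.0016 = 20.9272
  (34 − 45.3773)²/45.3773 = 2.8526
  (22 − 28.0342)²/28.0342 = 1.2988
  (44 − 38.0217)²/38.0217 = 0.9400
  (17 − 44.6879)²/44.6879 = 17.1550
  (72 − 47.1568)²/47.1568 = 13.0879
  (26 − 29.1335)²/29.1335 = 0.3370
χ² = 0.5501 + 0.0572 + 1.8415 + 1.3816 + 4.3303 + 20.9272 + 2.8526 + 1.2988 + 0.9400 + 17.1550 + 13.0879 + 0.3370 = 64.759

64.759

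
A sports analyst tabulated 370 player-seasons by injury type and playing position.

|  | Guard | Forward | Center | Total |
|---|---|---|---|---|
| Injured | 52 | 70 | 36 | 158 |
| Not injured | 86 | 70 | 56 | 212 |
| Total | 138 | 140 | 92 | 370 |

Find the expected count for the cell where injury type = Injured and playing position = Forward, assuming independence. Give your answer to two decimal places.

59.78

Row total (Injured) = 158; column total (Forward) = 140; grand total N = 370.
Expected count = (row total × column total) / N = 158 × 140 / 370 = 59.78.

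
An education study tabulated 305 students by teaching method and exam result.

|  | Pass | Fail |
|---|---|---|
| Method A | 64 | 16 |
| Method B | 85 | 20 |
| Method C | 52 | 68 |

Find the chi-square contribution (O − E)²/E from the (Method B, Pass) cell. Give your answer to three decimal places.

3.609

Row total (Method B) = 105; column total (Pass) = 201; N = 305.
Expected count E = 105 × 201 / 305 = 69.19672.
Contribution = (O − E)²/E = (85 − 69.19672)² / 69.19672 = 3.609.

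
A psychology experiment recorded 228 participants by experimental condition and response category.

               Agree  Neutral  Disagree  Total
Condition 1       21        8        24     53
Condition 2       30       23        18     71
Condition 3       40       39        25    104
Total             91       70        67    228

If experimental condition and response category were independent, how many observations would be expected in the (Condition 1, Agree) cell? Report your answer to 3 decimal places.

21.154

Row total (Condition 1) = 53; column total (Agree) = 91; grand total N = 228.
Expected count = (row total × column total) / N = 53 × 91 / 228 = 21.154.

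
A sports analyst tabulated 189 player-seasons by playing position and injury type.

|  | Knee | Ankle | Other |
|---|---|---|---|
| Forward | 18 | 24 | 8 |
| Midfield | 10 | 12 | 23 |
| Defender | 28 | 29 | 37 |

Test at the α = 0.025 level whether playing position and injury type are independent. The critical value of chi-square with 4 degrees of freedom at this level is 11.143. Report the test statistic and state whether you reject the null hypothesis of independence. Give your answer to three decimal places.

14.045; reject H₀

Row totals: 50, 45, 94. Column totals: 56, 65, 68. Grand total N = 189.
Expected counts (row total × column total / N):
  Forward, Knee: 50×56/189 = 14.8148
  Forward, Ankle: 50×65/189 = 17.1958
  Forward, Other: 50×68/189 = 17.9894
  Midfield, Knee: 45×56/189 = 13.3333
  Midfield, Ankle: 45×65/189 = 15.4762
  Midfield, Other: 45×68/189 = 16.1905
  Defender, Knee: 94×56/189 = 27.8519
  Defender, Ankle: 94×65/189 = 32.3280
  Defender, Other: 94×68/189 = 33.8201
Contributions (O − E)²/E:
  (18 − 14.8148)²/14.8148 = 0.6848
  (24 − 17.1958)²/17.1958 = 2.6924
  (8 − 17.9894)²/17.9894 = 5.5471
  (10 − 13.3333)²/13.3333 = 0.8333
  (12 − 15.4762)²/15.4762 = 0.7808
  (23 − 16.1905)²/16.1905 = 2.8640
  (28 − 27.8519)²/27.8519 = 0.0008
  (29 − 32.3280)²/32.3280 = 0.3426
  (37 − 33.8201)²/33.8201 = 0.2990
χ² = 0.6848 + 2.6924 + 5.5471 + 0.8333 + 0.7808 + 2.8640 + 0.0008 + 0.3426 + 0.2990 = 14.045
df = (3−1)(3−1) = 4. Since 14.045 > 11.143, reject the null hypothesis of independence at α = 0.025.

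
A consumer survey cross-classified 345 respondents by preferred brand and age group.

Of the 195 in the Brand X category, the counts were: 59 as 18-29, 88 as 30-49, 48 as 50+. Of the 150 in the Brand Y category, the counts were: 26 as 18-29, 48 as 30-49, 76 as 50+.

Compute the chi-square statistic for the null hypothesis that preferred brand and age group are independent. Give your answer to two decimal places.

25.46

Row totals: 195, 150. Column totals: 85, 136, 124. Grand total N = 345.
Expected counts (row total × column total / N):
  Brand X, 18-29: 195×85/345 = 48.0435
  Brand X, 30-49: 195×136/345 = 76.8696
  Brand X, 50+: 195×124/345 = 70.0870
  Brand Y, 18-29: 150×85/345 = 36.9565
  Brand Y, 30-49: 150×136/345 = 59.1304
  Brand Y, 50+: 150×124/345 = 53.9130
Contributions (O − E)²/E:
  (59 − 48.0435)²/48.0435 = 2.4987
  (88 − 76.8696)²/76.8696 = 1.6116
  (48 − 70.0870)²/70.0870 = 6.9604
  (26 − 36.9565)²/36.9565 = 3.2483
  (48 − 59.1304)²/59.1304 = 2.0951
  (76 − 53.9130)²/53.9130 = 9.0486
χ² = 2.4987 + 1.6116 + 6.9604 + 3.2483 + 2.0951 + 9.0486 = 25.46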